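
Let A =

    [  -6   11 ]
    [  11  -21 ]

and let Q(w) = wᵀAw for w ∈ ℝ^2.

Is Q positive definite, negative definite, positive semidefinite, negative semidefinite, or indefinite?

For the 2×2 matrix [[-6, 11], [11, -21]]: det = -6·-21 − (11)² = 5, trace = -27.
det > 0 so both eigenvalues share the sign of the trace; trace = -27 < 0 ⇒ both negative.

negative definite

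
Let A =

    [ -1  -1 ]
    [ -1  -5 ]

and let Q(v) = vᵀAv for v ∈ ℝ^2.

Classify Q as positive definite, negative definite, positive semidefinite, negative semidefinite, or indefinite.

For the 2×2 matrix [[-1, -1], [-1, -5]]: det = -1·-5 − (-1)² = 4, trace = -6.
det > 0 so both eigenvalues share the sign of the trace; trace = -6 < 0 ⇒ both negative.

negative definite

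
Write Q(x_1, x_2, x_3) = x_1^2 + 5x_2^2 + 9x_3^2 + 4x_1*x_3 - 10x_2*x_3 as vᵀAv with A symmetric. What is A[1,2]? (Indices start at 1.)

The coefficient of x_1·x_2 in Q is 0. For a symmetric A this equals A[1,2] + A[2,1] = 2·A[1,2].
So A[1,2] = 0/2 = 0.

0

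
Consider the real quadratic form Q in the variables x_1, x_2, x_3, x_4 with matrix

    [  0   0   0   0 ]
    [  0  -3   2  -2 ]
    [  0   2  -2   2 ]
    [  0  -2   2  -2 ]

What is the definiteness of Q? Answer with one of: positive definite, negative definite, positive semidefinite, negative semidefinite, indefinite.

Symmetric row and column elimination reduces A to a congruent diagonal form with pivots 0, -3, -2/3, 0.
Counting signs: 2 negative, 2 zero.
Hence Q is negative semidefinite.

negative semidefinite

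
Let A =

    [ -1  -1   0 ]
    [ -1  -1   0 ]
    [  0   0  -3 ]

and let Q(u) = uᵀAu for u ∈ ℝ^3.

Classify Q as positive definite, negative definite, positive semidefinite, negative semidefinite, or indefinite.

Symmetric row and column elimination reduces A to a congruent diagonal form with pivots -1, 0, -3.
So there are 2 negative, 1 zero pivots.
Hence Q is negative semidefinite.

negative semidefinite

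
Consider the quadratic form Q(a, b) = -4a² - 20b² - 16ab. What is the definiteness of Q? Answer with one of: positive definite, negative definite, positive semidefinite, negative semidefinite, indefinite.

Write A = [[-4, -8], [-8, -20]].
Congruent diagonalization of A (simultaneous row and column reduction) yields pivots -4, -4.
So there are 2 negative pivots.
Hence Q is negative definite.

negative definite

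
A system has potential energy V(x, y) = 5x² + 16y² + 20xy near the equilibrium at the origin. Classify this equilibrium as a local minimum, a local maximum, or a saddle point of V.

The Hessian at the origin is H = [[10, 20], [20, 32]].
det H = 10·32 − (20)² = -80 < 0, so H is indefinite.
Therefore the origin is a saddle point.

saddle point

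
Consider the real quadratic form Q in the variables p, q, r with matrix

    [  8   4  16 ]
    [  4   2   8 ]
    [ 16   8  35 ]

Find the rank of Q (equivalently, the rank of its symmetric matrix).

Applying the same elementary operations to the rows and columns of A produces a congruent diagonal matrix with entries 8, 0, 3.
Counting signs: 2 positive, 1 zero.
The rank is the number of nonzero pivots: 2.

2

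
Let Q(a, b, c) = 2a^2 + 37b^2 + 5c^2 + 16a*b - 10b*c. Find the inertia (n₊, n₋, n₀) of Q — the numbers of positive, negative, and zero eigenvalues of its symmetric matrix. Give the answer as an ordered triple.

(2, 0, 1)

Write A = [[2, 8, 0], [8, 37, -5], [0, -5, 5]].
Applying the same elementary operations to the rows and columns of A produces a congruent diagonal matrix with entries 2, 5, 0.
So there are 2 positive, 1 zero pivots.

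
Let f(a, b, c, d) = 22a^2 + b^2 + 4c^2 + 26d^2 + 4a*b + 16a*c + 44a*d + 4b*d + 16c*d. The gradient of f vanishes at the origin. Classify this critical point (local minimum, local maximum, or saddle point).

local minimum

The Hessian at the origin is H = [[44, 4, 16, 44], [4, 2, 0, 4], [16, 0, 8, 16], [44, 4, 16, 52]].
Symmetric row and column elimination reduces H to a congruent diagonal form with pivots 44, 18/11, 8/9, 8.
So there are 4 positive pivots.
H is positive definite, so the origin is a strict local minimum.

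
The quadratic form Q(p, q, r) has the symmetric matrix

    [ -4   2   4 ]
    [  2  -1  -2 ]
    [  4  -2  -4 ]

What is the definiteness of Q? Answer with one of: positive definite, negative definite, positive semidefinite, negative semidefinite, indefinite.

negative semidefinite

Applying the same elementary operations to the rows and columns of A produces a congruent diagonal matrix with entries -4, 0, 0.
Counting signs: 1 negative, 2 zero.
Hence Q is negative semidefinite.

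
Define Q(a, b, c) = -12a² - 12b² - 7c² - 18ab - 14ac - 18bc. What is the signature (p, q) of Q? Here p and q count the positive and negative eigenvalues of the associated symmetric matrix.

The symmetric matrix is A = [[-12, -9, -7], [-9, -12, -9], [-7, -9, -7]].
Symmetric row and column elimination reduces A to a congruent diagonal form with pivots -12, -21/4, -5/21.
So there are 3 negative pivots.

(0, 3)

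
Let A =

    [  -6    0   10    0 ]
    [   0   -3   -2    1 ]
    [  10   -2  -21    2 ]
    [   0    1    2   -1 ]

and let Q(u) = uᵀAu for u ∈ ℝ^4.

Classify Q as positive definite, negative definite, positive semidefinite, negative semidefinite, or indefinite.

negative definite

Applying the same elementary operations to the rows and columns of A produces a congruent diagonal matrix with entries -6, -3, -3, -2/27.
Counting signs: 4 negative.
Hence Q is negative definite.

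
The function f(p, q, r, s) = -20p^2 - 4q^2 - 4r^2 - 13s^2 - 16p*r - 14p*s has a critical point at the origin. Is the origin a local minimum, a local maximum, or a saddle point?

The Hessian at the origin is H = [[-40, 0, -16, -14], [0, -8, 0, 0], [-16, 0, -8, 0], [-14, 0, 0, -26]].
Congruent diagonalization of H (simultaneous row and column reduction) yields pivots -40, -8, -8/5, -3/2.
So there are 4 negative pivots.
H is negative definite, so the origin is a strict local maximum.

local maximum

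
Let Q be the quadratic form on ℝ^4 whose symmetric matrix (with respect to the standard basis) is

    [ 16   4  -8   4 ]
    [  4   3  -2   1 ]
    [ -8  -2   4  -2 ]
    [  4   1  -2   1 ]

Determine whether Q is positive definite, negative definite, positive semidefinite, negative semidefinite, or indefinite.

Applying the same elementary operations to the rows and columns of A produces a congruent diagonal matrix with entries 16, 2, 0, 0.
That gives 2 positive, 2 zero pivots.
Hence Q is positive semidefinite.

positive semidefinite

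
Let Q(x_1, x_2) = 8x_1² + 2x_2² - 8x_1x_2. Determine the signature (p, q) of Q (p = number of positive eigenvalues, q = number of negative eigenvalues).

Write A = [[8, -4], [-4, 2]].
Applying the same elementary operations to the rows and columns of A produces a congruent diagonal matrix with entries 8, 0.
That gives 1 positive, 1 zero pivots.

(1, 0)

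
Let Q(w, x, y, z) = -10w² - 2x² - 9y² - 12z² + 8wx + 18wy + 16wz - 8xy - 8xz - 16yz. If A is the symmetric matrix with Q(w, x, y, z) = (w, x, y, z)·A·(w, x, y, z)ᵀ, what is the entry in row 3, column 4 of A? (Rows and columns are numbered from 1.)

The coefficient of y·z in Q is -16. For a symmetric A this equals A[3,4] + A[4,3] = 2·A[3,4].
So A[3,4] = -16/2 = -8.

-8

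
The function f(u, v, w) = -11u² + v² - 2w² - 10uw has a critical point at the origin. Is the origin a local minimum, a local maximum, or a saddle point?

saddle point

The Hessian at the origin is H = [[-22, 0, -10], [0, 2, 0], [-10, 0, -4]].
Row-reducing H symmetrically gives the diagonal entries -22, 2, 6/11.
That gives 2 positive, 1 negative pivots.
H is indefinite, so the origin is a saddle point.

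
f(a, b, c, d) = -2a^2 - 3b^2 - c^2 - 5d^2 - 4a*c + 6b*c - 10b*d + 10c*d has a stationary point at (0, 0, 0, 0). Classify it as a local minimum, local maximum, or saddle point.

The Hessian at the origin is H = [[-4, 0, -4, 0], [0, -6, 6, -10], [-4, 6, -2, 10], [0, -10, 10, -10]].
Congruent diagonalization of H (simultaneous row and column reduction) yields pivots -4, -6, 8, 20/3.
Counting signs: 2 positive, 2 negative.
H is indefinite, so the origin is a saddle point.

saddle point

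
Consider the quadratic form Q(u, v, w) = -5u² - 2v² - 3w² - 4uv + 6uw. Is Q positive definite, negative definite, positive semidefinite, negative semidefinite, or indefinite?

negative semidefinite

Write A = [[-5, -2, 3], [-2, -2, 0], [3, 0, -3]].
Row-reducing A symmetrically gives the diagonal entries -5, -6/5, 0.
That gives 2 negative, 1 zero pivots.
Hence Q is negative semidefinite.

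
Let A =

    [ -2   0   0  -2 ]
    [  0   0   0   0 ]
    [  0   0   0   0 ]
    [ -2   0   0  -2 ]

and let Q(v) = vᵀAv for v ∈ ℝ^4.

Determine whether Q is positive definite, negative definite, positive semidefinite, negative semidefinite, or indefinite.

Row-reducing A symmetrically gives the diagonal entries -2, 0, 0, 0.
That gives 1 negative, 3 zero pivots.
Hence Q is negative semidefinite.

negative semidefinite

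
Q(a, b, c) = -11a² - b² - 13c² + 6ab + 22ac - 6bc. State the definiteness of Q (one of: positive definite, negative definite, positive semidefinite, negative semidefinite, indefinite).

The associated matrix is A = [[-11, 3, 11], [3, -1, -3], [11, -3, -13]].
Congruent diagonalization of A (simultaneous row and column reduction) yields pivots -11, -2/11, -2.
So there are 3 negative pivots.
Hence Q is negative definite.

negative definite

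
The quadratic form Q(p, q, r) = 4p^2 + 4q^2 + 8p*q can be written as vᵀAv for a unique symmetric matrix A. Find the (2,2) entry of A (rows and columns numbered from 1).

The coefficient of q^2 in Q is 4, and that is exactly A[2,2].

4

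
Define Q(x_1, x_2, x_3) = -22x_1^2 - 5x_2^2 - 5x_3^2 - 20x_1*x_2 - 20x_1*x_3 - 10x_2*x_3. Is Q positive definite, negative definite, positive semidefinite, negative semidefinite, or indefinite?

negative semidefinite

The associated matrix is A = [[-22, -10, -10], [-10, -5, -5], [-10, -5, -5]].
Row-reducing A symmetrically gives the diagonal entries -22, -5/11, 0.
Counting signs: 2 negative, 1 zero.
Hence Q is negative semidefinite.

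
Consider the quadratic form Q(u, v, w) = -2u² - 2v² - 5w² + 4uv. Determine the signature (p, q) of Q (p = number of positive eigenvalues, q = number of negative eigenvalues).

(0, 2)

The associated matrix is A = [[-2, 2, 0], [2, -2, 0], [0, 0, -5]].
Symmetric row and column elimination reduces A to a congruent diagonal form with pivots -2, 0, -5.
Counting signs: 2 negative, 1 zero.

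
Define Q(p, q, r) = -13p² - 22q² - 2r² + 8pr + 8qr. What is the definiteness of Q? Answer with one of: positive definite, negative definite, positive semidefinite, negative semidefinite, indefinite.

negative definite

The symmetric matrix of Q is A = [[-13, 0, 4], [0, -22, 4], [4, 4, -2]].
Leading principal minors: Δ_1 = -13, Δ_2 = 286, Δ_3 = -12.
The signs alternate starting with Δ_1 < 0, so by Sylvester's criterion Q is negative definite.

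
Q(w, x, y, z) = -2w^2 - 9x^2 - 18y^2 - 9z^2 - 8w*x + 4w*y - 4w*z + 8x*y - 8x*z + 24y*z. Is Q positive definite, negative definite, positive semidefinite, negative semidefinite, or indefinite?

negative definite

The symmetric matrix is A = [[-2, -4, 2, -2], [-4, -9, 4, -4], [2, 4, -18, 12], [-2, -4, 12, -9]].
Applying the same elementary operations to the rows and columns of A produces a congruent diagonal matrix with entries -2, -1, -16, -3/4.
So there are 4 negative pivots.
Hence Q is negative definite.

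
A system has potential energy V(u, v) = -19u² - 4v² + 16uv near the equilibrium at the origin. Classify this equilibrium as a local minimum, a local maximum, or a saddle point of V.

The Hessian at the origin is H = [[-38, 16], [16, -8]].
det H = -38·-8 − (16)² = 48 > 0 and H[1,1] = -38 < 0, so H is negative definite.
Therefore the origin is a local maximum.

local maximum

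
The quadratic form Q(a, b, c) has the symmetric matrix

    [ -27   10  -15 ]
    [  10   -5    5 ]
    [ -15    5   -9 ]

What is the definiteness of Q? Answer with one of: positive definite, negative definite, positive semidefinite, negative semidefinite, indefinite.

negative definite

Leading principal minors: Δ_1 = -27, Δ_2 = 35, Δ_3 = -15.
The signs alternate starting with Δ_1 < 0, so by Sylvester's criterion Q is negative definite.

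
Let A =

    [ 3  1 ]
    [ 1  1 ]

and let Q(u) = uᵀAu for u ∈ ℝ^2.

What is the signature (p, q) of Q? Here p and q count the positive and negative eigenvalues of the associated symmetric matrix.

(2, 0)

An LDLᵀ factorisation of A has diagonal entries 3, 2/3.
That gives 2 positive pivots.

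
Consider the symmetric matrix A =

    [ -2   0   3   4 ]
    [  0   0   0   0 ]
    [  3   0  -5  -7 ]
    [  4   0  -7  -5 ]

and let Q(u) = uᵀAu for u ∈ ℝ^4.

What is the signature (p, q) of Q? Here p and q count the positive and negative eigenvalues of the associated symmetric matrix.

Row-reducing A symmetrically gives the diagonal entries -2, 0, -1/2, 5.
That gives 1 positive, 2 negative, 1 zero pivots.

(1, 2)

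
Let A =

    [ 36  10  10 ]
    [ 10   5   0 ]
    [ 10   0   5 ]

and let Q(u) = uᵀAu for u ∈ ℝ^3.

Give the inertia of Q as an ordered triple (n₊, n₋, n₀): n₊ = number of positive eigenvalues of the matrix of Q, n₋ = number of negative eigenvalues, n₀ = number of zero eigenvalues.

(2, 1, 0)

Congruent diagonalization of A (simultaneous row and column reduction) yields pivots 36, 20/9, -5/4.
So there are 2 positive, 1 negative pivots.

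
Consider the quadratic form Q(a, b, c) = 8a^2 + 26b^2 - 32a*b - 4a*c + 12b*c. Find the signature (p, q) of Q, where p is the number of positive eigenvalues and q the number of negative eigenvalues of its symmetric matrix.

(2, 1)

Write A = [[8, -16, -2], [-16, 26, 6], [-2, 6, 0]].
Applying the same elementary operations to the rows and columns of A produces a congruent diagonal matrix with entries 8, -6, 1/6.
That gives 2 positive, 1 negative pivots.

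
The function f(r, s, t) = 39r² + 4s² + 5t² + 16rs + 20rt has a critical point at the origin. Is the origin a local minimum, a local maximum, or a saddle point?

local minimum

The Hessian at the origin is H = [[78, 16, 20], [16, 8, 0], [20, 0, 10]].
An LDLᵀ factorisation of H has diagonal entries 78, 184/39, 30/23.
That gives 3 positive pivots.
H is positive definite, so the origin is a strict local minimum.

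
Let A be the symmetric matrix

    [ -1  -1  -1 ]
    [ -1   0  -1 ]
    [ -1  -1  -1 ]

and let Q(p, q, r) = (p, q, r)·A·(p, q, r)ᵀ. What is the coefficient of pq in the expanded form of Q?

The coefficient of pq is A[1,2] + A[2,1] = 2·(-1) = -2.

-2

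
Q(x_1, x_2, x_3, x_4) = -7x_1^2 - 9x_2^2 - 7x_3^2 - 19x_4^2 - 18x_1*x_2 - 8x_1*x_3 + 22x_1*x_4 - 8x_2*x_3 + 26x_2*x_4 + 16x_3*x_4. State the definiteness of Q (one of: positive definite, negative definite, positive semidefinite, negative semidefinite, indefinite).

indefinite

Write A = [[-7, -9, -4, 11], [-9, -9, -4, 13], [-4, -4, -7, 8], [11, 13, 8, -19]].
Symmetric row and column elimination reduces A to a congruent diagonal form with pivots -7, 18/7, -47/9, -60/47.
That gives 1 positive, 3 negative pivots.
Hence Q is indefinite.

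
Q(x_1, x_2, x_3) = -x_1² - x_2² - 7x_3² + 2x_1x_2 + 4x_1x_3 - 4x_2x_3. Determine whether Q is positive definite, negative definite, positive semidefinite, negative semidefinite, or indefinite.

The associated matrix is A = [[-1, 1, 2], [1, -1, -2], [2, -2, -7]].
Row-reducing A symmetrically gives the diagonal entries -1, 0, -3.
That gives 2 negative, 1 zero pivots.
Hence Q is negative semidefinite.

negative semidefinite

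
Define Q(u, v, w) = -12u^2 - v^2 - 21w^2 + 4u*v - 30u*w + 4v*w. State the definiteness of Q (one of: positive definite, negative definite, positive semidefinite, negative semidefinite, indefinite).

Write A = [[-12, 2, -15], [2, -1, 2], [-15, 2, -21]].
Row-reducing A symmetrically gives the diagonal entries -12, -2/3, -15/8.
Counting signs: 3 negative.
Hence Q is negative definite.

negative definite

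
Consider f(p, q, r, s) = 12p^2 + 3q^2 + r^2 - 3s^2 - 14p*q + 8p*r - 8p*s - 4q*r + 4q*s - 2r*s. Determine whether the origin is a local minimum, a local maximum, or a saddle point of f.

saddle point

The Hessian at the origin is H = [[24, -14, 8, -8], [-14, 6, -4, 4], [8, -4, 2, -2], [-8, 4, -2, -6]].
Congruent diagonalization of H (simultaneous row and column reduction) yields pivots 24, -13/6, -6/13, -8.
Counting signs: 1 positive, 3 negative.
H is indefinite, so the origin is a saddle point.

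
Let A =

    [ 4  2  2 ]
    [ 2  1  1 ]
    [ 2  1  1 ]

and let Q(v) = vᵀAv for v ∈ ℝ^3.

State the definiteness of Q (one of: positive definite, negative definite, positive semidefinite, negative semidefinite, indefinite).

Symmetric row and column elimination reduces A to a congruent diagonal form with pivots 4, 0, 0.
Counting signs: 1 positive, 2 zero.
Hence Q is positive semidefinite.

positive semidefinite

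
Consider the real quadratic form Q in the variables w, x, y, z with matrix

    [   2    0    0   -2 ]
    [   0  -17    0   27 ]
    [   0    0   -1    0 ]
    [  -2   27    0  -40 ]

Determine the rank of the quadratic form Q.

Congruent diagonalization of A (simultaneous row and column reduction) yields pivots 2, -17, -1, 15/17.
So there are 2 positive, 2 negative pivots.
The rank is the number of nonzero pivots: 4.

4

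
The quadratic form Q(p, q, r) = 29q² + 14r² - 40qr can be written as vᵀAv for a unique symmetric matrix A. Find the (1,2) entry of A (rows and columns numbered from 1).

The coefficient of p·q in Q is 0. For a symmetric A this equals A[1,2] + A[2,1] = 2·A[1,2].
So A[1,2] = 0/2 = 0.

0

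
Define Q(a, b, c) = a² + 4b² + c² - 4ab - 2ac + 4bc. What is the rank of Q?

Write A = [[1, -2, -1], [-2, 4, 2], [-1, 2, 1]].
Symmetric row and column elimination reduces A to a congruent diagonal form with pivots 1, 0, 0.
That gives 1 positive, 2 zero pivots.
The rank is the number of nonzero pivots: 1.

1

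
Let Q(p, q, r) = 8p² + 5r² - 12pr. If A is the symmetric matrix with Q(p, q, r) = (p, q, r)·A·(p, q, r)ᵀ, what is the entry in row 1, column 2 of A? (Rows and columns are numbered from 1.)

The coefficient of p·q in Q is 0. For a symmetric A this equals A[1,2] + A[2,1] = 2·A[1,2].
So A[1,2] = 0/2 = 0.

0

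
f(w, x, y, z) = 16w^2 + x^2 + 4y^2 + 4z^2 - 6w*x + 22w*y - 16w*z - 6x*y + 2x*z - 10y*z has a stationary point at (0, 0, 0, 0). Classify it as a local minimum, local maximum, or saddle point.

The Hessian at the origin is H = [[32, -6, 22, -16], [-6, 2, -6, 2], [22, -6, 8, -10], [-16, 2, -10, 8]].
Row-reducing H symmetrically gives the diagonal entries 32, 7/8, -78/7, -40/39.
Counting signs: 2 positive, 2 negative.
H is indefinite, so the origin is a saddle point.

saddle point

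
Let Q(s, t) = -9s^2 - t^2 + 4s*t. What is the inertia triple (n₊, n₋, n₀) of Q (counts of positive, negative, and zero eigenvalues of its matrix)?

The symmetric matrix is A = [[-9, 2], [2, -1]].
Row-reducing A symmetrically gives the diagonal entries -9, -5/9.
That gives 2 negative pivots.

(0, 2, 0)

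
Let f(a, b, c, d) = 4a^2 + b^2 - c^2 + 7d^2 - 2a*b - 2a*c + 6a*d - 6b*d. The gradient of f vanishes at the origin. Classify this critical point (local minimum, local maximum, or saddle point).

saddle point

The Hessian at the origin is H = [[8, -2, -2, 6], [-2, 2, 0, -6], [-2, 0, -2, 0], [6, -6, 0, 14]].
Symmetric row and column elimination reduces H to a congruent diagonal form with pivots 8, 3/2, -8/3, -4.
So there are 2 positive, 2 negative pivots.
H is indefinite, so the origin is a saddle point.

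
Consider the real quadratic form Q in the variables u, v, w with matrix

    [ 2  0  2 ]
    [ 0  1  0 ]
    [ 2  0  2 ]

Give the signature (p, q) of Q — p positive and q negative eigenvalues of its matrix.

Symmetric row and column elimination reduces A to a congruent diagonal form with pivots 2, 1, 0.
So there are 2 positive, 1 zero pivots.

(2, 0)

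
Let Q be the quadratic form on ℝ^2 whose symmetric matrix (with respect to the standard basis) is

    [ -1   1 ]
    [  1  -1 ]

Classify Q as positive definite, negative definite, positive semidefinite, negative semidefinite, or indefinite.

Applying the same elementary operations to the rows and columns of A produces a congruent diagonal matrix with entries -1, 0.
So there are 1 negative, 1 zero pivots.
Hence Q is negative semidefinite.

negative semidefinite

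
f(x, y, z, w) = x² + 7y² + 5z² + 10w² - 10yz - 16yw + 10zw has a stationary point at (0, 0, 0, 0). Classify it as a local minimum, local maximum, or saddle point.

local minimum

The Hessian at the origin is H = [[2, 0, 0, 0], [0, 14, -10, -16], [0, -10, 10, 10], [0, -16, 10, 20]].
Symmetric row and column elimination reduces H to a congruent diagonal form with pivots 2, 14, 20/7, 1.
Counting signs: 4 positive.
H is positive definite, so the origin is a strict local minimum.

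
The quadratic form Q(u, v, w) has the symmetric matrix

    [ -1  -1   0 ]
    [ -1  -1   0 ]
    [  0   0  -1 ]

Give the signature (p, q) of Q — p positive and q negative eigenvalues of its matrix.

(0, 2)

Symmetric row and column elimination reduces A to a congruent diagonal form with pivots -1, 0, -1.
So there are 2 negative, 1 zero pivots.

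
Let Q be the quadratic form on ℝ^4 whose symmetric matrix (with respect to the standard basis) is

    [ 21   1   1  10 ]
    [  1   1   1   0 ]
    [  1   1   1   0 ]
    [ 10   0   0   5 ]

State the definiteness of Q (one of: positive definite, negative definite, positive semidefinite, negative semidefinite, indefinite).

positive semidefinite

Symmetric row and column elimination reduces A to a congruent diagonal form with pivots 21, 20/21, 0, 0.
Counting signs: 2 positive, 2 zero.
Hence Q is positive semidefinite.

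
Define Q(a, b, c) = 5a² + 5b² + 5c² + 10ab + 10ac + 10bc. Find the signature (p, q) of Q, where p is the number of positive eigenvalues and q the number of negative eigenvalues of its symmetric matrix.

(1, 0)

Write A = [[5, 5, 5], [5, 5, 5], [5, 5, 5]].
Row-reducing A symmetrically gives the diagonal entries 5, 0, 0.
So there are 1 positive, 2 zero pivots.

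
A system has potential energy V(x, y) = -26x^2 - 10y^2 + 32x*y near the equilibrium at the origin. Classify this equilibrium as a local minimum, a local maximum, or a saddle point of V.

local maximum

The Hessian at the origin is H = [[-52, 32], [32, -20]].
det H = -52·-20 − (32)² = 16 > 0 and H[1,1] = -52 < 0, so H is negative definite.
Therefore the origin is a local maximum.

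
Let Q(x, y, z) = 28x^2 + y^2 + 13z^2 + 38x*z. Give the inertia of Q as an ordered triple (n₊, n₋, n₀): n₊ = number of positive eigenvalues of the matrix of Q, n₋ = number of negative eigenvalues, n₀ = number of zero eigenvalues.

The associated matrix is A = [[28, 0, 19], [0, 1, 0], [19, 0, 13]].
Symmetric row and column elimination reduces A to a congruent diagonal form with pivots 28, 1, 3/28.
That gives 3 positive pivots.

(3, 0, 0)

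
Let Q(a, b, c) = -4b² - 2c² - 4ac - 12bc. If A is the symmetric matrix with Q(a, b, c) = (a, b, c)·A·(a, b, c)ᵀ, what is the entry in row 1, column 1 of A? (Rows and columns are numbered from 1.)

0

The coefficient of a² in Q is 0, and that is exactly A[1,1].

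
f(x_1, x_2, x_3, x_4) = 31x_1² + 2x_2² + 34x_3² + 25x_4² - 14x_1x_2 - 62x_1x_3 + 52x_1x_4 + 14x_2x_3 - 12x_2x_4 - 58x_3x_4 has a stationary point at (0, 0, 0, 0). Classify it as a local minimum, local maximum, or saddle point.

The Hessian at the origin is H = [[62, -14, -62, 52], [-14, 4, 14, -12], [-62, 14, 68, -58], [52, -12, -58, 50]].
An LDLᵀ factorisation of H has diagonal entries 62, 26/31, 6, 4/13.
Counting signs: 4 positive.
H is positive definite, so the origin is a strict local minimum.

local minimum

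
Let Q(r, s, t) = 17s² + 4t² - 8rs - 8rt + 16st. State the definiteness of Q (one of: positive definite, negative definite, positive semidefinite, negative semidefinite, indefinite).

The symmetric matrix is A = [[0, -4, -4], [-4, 17, 8], [-4, 8, 4]].
A is congruent to a diagonal matrix with 2 positive, 1 negative and 0 zero entries, so Q is indefinite.

indefinite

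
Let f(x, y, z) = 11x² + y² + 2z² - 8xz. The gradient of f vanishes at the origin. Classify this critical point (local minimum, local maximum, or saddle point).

The Hessian at the origin is H = [[22, 0, -8], [0, 2, 0], [-8, 0, 4]].
Applying the same elementary operations to the rows and columns of H produces a congruent diagonal matrix with entries 22, 2, 12/11.
That gives 3 positive pivots.
H is positive definite, so the origin is a strict local minimum.

local minimum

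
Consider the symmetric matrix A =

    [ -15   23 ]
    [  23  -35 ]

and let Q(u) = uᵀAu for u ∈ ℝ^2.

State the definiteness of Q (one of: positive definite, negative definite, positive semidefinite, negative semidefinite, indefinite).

indefinite

Row-reducing A symmetrically gives the diagonal entries -15, 4/15.
That gives 1 positive, 1 negative pivots.
Hence Q is indefinite.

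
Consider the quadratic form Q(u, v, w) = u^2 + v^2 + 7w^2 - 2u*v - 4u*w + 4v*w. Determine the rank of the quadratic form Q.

The symmetric matrix is A = [[1, -1, -2], [-1, 1, 2], [-2, 2, 7]].
Congruent diagonalization of A (simultaneous row and column reduction) yields pivots 1, 0, 3.
Counting signs: 2 positive, 1 zero.
The rank is the number of nonzero pivots: 2.

2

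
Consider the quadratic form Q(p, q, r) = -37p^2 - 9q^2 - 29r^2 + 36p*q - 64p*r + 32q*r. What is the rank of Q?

3

The symmetric matrix is A = [[-37, 18, -32], [18, -9, 16], [-32, 16, -29]].
Symmetric row and column elimination reduces A to a congruent diagonal form with pivots -37, -9/37, -5/9.
That gives 3 negative pivots.
The rank is the number of nonzero pivots: 3.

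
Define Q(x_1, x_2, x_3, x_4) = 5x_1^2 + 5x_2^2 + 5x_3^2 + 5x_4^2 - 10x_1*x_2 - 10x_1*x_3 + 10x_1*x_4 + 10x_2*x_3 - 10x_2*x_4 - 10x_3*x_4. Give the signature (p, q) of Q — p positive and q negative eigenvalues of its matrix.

The associated matrix is A = [[5, -5, -5, 5], [-5, 5, 5, -5], [-5, 5, 5, -5], [5, -5, -5, 5]].
Applying the same elementary operations to the rows and columns of A produces a congruent diagonal matrix with entries 5, 0, 0, 0.
So there are 1 positive, 3 zero pivots.

(1, 0)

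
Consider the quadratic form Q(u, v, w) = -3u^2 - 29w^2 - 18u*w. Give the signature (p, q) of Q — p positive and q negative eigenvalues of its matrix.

The symmetric matrix is A = [[-3, 0, -9], [0, 0, 0], [-9, 0, -29]].
Row-reducing A symmetrically gives the diagonal entries -3, 0, -2.
Counting signs: 2 negative, 1 zero.

(0, 2)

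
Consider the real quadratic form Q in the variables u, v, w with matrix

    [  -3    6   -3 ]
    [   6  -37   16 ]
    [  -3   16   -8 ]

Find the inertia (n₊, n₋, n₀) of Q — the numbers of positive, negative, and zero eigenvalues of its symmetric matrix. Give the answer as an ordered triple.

An LDLᵀ factorisation of A has diagonal entries -3, -25, -1.
So there are 3 negative pivots.

(0, 3, 0)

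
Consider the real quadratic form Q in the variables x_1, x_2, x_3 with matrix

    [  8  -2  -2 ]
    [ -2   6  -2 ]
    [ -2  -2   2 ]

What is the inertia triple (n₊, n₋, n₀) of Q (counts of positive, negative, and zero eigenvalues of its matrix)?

Row-reducing A symmetrically gives the diagonal entries 8, 11/2, 4/11.
Counting signs: 3 positive.

(3, 0, 0)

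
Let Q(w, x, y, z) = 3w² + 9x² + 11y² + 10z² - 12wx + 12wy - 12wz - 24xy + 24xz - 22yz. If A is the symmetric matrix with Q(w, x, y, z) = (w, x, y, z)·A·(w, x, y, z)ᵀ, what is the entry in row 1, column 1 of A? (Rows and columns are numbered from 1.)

The coefficient of w² in Q is 3, and that is exactly A[1,1].

3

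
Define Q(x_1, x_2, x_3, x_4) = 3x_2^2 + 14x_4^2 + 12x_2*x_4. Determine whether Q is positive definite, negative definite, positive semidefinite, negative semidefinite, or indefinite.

positive semidefinite

The symmetric matrix is A = [[0, 0, 0, 0], [0, 3, 0, 6], [0, 0, 0, 0], [0, 6, 0, 14]].
Congruent diagonalization of A (simultaneous row and column reduction) yields pivots 0, 3, 0, 2.
That gives 2 positive, 2 zero pivots.
Hence Q is positive semidefinite.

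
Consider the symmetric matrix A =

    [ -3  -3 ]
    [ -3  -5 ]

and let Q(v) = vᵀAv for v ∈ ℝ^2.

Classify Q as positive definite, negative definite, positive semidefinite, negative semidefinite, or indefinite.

negative definite

Congruent diagonalization of A (simultaneous row and column reduction) yields pivots -3, -2.
That gives 2 negative pivots.
Hence Q is negative definite.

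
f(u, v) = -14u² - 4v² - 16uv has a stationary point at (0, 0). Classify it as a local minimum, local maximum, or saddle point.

saddle point

The Hessian at the origin is H = [[-28, -16], [-16, -8]].
det H = -28·-8 − (-16)² = -32 < 0, so H is indefinite.
Therefore the origin is a saddle point.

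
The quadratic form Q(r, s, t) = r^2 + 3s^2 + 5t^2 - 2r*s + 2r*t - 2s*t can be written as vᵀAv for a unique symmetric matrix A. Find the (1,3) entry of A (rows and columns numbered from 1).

1

The coefficient of r·t in Q is 2. For a symmetric A this equals A[1,3] + A[3,1] = 2·A[1,3].
So A[1,3] = 2/2 = 1.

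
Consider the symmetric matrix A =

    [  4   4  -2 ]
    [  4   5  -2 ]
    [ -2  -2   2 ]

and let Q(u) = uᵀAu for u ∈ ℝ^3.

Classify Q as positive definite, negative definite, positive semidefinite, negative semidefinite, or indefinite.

Row-reducing A symmetrically gives the diagonal entries 4, 1, 1.
Counting signs: 3 positive.
Hence Q is positive definite.

positive definite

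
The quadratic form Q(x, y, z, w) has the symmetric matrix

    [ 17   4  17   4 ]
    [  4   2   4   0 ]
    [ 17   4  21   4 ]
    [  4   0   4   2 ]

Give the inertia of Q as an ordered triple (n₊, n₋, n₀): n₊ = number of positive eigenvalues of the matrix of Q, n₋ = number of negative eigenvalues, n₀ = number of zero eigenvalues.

Congruent diagonalization of A (simultaneous row and column reduction) yields pivots 17, 18/17, 4, 2/9.
So there are 4 positive pivots.

(4, 0, 0)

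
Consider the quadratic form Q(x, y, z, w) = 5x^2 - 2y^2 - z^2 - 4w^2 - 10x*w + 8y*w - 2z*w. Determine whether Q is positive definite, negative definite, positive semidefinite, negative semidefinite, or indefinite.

The symmetric matrix is A = [[5, 0, 0, -5], [0, -2, 0, 4], [0, 0, -1, -1], [-5, 4, -1, -4]].
Symmetric row and column elimination reduces A to a congruent diagonal form with pivots 5, -2, -1, 0.
So there are 1 positive, 2 negative, 1 zero pivots.
Hence Q is indefinite.

indefinite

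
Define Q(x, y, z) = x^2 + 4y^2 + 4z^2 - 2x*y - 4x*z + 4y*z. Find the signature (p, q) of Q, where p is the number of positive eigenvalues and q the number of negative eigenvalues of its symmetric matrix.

Write A = [[1, -1, -2], [-1, 4, 2], [-2, 2, 4]].
Symmetric row and column elimination reduces A to a congruent diagonal form with pivots 1, 3, 0.
Counting signs: 2 positive, 1 zero.

(2, 0)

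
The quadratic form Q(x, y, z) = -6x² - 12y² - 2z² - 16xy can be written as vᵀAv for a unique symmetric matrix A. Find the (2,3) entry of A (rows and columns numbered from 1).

0

The coefficient of y·z in Q is 0. For a symmetric A this equals A[2,3] + A[3,2] = 2·A[2,3].
So A[2,3] = 0/2 = 0.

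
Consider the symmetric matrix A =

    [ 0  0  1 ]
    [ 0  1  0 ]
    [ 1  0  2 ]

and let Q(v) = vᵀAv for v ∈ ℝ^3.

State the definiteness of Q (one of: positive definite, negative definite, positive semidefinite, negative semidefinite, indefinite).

A is congruent to a diagonal matrix with 2 positive, 1 negative and 0 zero entries, so Q is indefinite.

indefinite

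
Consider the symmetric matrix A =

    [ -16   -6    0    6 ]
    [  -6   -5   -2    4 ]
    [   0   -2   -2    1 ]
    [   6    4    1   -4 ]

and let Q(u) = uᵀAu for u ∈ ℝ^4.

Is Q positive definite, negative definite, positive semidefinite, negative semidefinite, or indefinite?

Congruent diagonalization of A (simultaneous row and column reduction) yields pivots -16, -11/4, -6/11, -1/2.
That gives 4 negative pivots.
Hence Q is negative definite.

negative definite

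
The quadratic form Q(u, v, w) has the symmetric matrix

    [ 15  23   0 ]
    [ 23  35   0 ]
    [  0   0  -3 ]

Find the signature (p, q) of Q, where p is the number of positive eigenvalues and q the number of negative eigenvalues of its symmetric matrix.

Applying the same elementary operations to the rows and columns of A produces a congruent diagonal matrix with entries 15, -4/15, -3.
So there are 1 positive, 2 negative pivots.

(1, 2)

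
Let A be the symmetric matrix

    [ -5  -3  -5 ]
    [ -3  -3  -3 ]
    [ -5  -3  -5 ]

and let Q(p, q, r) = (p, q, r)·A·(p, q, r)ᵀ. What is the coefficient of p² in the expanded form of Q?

The coefficient of p² is the diagonal entry A[1,1] = -5.

-5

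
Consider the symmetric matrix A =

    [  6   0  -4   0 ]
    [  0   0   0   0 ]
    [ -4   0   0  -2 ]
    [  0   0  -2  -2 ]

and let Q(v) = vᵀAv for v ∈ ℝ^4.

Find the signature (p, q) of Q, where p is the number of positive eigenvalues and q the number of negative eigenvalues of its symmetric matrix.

(1, 2)

Applying the same elementary operations to the rows and columns of A produces a congruent diagonal matrix with entries 6, 0, -8/3, -1/2.
That gives 1 positive, 2 negative, 1 zero pivots.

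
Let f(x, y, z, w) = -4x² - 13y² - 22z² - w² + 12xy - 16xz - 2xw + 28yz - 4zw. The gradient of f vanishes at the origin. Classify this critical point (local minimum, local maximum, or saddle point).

The Hessian at the origin is H = [[-8, 12, -16, -2], [12, -26, 28, 0], [-16, 28, -44, -4], [-2, 0, -4, -2]].
An LDLᵀ factorisation of H has diagonal entries -8, -8, -10, -3/20.
So there are 4 negative pivots.
H is negative definite, so the origin is a strict local maximum.

local maximum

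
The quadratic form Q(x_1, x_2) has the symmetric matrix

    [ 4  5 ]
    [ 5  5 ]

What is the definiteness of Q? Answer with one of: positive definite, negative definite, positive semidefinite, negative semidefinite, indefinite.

indefinite

For the 2×2 matrix [[4, 5], [5, 5]]: det = 4·5 − (5)² = -5, trace = 9.
det < 0 so the eigenvalues have opposite signs; the form is indefinite.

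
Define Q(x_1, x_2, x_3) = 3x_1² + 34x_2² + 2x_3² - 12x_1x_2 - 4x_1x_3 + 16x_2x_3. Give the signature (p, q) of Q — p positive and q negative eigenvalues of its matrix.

The associated matrix is A = [[3, -6, -2], [-6, 34, 8], [-2, 8, 2]].
Congruent diagonalization of A (simultaneous row and column reduction) yields pivots 3, 22, -2/33.
That gives 2 positive, 1 negative pivots.

(2, 1)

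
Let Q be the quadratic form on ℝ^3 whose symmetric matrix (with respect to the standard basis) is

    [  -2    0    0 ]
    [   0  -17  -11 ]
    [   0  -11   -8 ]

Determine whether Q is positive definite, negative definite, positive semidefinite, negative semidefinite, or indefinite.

Leading principal minors: Δ_1 = -2, Δ_2 = 34, Δ_3 = -30.
The signs alternate starting with Δ_1 < 0, so by Sylvester's criterion Q is negative definite.

negative definite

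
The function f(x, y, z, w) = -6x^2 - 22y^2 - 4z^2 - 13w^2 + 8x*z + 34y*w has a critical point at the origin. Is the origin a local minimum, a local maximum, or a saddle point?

saddle point

The Hessian at the origin is H = [[-12, 0, 8, 0], [0, -44, 0, 34], [8, 0, -8, 0], [0, 34, 0, -26]].
Row-reducing H symmetrically gives the diagonal entries -12, -44, -8/3, 3/11.
That gives 1 positive, 3 negative pivots.
H is indefinite, so the origin is a saddle point.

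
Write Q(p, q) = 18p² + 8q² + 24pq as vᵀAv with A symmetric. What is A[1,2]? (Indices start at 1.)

12

The coefficient of p·q in Q is 24. For a symmetric A this equals A[1,2] + A[2,1] = 2·A[1,2].
So A[1,2] = 24/2 = 12.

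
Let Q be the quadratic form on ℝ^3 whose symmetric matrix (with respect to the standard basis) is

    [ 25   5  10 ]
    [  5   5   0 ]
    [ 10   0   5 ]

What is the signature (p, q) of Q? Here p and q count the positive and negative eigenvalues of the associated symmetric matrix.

Applying the same elementary operations to the rows and columns of A produces a congruent diagonal matrix with entries 25, 4, 0.
That gives 2 positive, 1 zero pivots.

(2, 0)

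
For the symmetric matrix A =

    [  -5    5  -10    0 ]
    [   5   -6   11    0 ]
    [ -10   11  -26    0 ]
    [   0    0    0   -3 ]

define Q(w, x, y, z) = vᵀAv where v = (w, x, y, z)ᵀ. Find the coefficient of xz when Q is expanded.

0

The coefficient of xz is A[2,4] + A[4,2] = 2·0 = 0.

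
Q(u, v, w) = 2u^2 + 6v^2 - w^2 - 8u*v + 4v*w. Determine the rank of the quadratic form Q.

The symmetric matrix is A = [[2, -4, 0], [-4, 6, 2], [0, 2, -1]].
Symmetric row and column elimination reduces A to a congruent diagonal form with pivots 2, -2, 1.
Counting signs: 2 positive, 1 negative.
The rank is the number of nonzero pivots: 3.

3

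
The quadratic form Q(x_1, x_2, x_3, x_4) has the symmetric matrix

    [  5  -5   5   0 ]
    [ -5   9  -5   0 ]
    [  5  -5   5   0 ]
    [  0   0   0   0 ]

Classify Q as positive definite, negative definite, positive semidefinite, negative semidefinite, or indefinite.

positive semidefinite

Congruent diagonalization of A (simultaneous row and column reduction) yields pivots 5, 4, 0, 0.
Counting signs: 2 positive, 2 zero.
Hence Q is positive semidefinite.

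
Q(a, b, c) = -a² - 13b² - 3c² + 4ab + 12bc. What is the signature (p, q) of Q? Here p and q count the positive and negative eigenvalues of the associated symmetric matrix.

Write A = [[-1, 2, 0], [2, -13, 6], [0, 6, -3]].
Applying the same elementary operations to the rows and columns of A produces a congruent diagonal matrix with entries -1, -9, 1.
So there are 1 positive, 2 negative pivots.

(1, 2)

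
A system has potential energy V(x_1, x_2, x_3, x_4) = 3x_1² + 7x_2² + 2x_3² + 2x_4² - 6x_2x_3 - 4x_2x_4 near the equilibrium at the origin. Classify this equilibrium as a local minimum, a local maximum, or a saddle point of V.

The Hessian at the origin is H = [[6, 0, 0, 0], [0, 14, -6, -4], [0, -6, 4, 0], [0, -4, 0, 4]].
Applying the same elementary operations to the rows and columns of H produces a congruent diagonal matrix with entries 6, 14, 10/7, 4/5.
That gives 4 positive pivots.
H is positive definite, so the origin is a strict local minimum.

local minimum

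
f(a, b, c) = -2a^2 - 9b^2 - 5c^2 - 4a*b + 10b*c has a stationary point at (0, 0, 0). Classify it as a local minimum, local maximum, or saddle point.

local maximum

The Hessian at the origin is H = [[-4, -4, 0], [-4, -18, 10], [0, 10, -10]].
Symmetric row and column elimination reduces H to a congruent diagonal form with pivots -4, -14, -20/7.
Counting signs: 3 negative.
H is negative definite, so the origin is a strict local maximum.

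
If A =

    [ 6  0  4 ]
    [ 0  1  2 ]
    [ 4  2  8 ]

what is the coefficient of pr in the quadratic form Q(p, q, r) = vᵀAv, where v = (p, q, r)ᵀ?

8

The coefficient of pr is A[1,3] + A[3,1] = 2·4 = 8.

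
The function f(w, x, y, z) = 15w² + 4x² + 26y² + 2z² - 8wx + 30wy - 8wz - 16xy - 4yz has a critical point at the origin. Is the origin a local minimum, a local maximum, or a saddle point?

The Hessian at the origin is H = [[30, -8, 30, -8], [-8, 8, -16, 0], [30, -16, 52, -4], [-8, 0, -4, 4]].
Applying the same elementary operations to the rows and columns of H produces a congruent diagonal matrix with entries 30, 88/15, 122/11, 60/61.
That gives 4 positive pivots.
H is positive definite, so the origin is a strict local minimum.

local minimum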